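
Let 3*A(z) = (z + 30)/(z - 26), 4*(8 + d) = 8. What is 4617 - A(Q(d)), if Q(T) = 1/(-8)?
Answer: 2895098/627 ≈ 4617.4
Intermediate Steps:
d = -6 (d = -8 + (¼)*8 = -8 + 2 = -6)
Q(T) = -⅛
A(z) = (30 + z)/(3*(-26 + z)) (A(z) = ((z + 30)/(z - 26))/3 = ((30 + z)/(-26 + z))/3 = (30 + z)/(3*(-26 + z)))
4617 - A(Q(d)) = 4617 - (30 - ⅛)/(3*(-26 - ⅛)) = 4617 - 239/(3*(-209/8)*8) = 4617 - (-8)*239/(3*209*8) = 4617 - 1*(-239/627) = 4617 + 239/627 = 2895098/627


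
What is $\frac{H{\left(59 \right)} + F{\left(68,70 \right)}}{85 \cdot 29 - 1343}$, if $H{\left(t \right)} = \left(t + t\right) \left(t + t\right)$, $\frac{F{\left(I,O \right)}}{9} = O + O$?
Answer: $\frac{7592}{561} \approx 13.533$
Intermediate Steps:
$F{\left(I,O \right)} = 18 O$ ($F{\left(I,O \right)} = 9 \left(O + O\right) = 9 \cdot 2 O = 18 O$)
$H{\left(t \right)} = 4 t^{2}$ ($H{\left(t \right)} = 2 t 2 t = 4 t^{2}$)
$\frac{H{\left(59 \right)} + F{\left(68,70 \right)}}{85 \cdot 29 - 1343} = \frac{4 \cdot 59^{2} + 18 \cdot 70}{85 \cdot 29 - 1343} = \frac{4 \cdot 3481 + 1260}{2465 - 1343} = \frac{13924 + 1260}{1122} = 15184 \cdot \frac{1}{1122} = \frac{7592}{561}$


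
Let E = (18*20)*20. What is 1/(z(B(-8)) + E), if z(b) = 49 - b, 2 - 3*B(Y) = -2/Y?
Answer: 12/86981 ≈ 0.00013796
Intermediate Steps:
B(Y) = ⅔ + 2/(3*Y) (B(Y) = ⅔ - (-2)/(3*Y) = ⅔ + 2/(3*Y))
E = 7200 (E = 360*20 = 7200)
1/(z(B(-8)) + E) = 1/((49 - 2*(1 - 8)/(3*(-8))) + 7200) = 1/((49 - 2*(-1)*(-7)/(3*8)) + 7200) = 1/((49 - 1*7/12) + 7200) = 1/((49 - 7/12) + 7200) = 1/(581/12 + 7200) = 1/(86981/12) = 12/86981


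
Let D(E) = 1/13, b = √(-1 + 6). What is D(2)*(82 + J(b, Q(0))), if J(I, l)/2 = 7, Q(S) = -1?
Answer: 96/13 ≈ 7.3846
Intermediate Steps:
b = √5 ≈ 2.2361
J(I, l) = 14 (J(I, l) = 2*7 = 14)
D(E) = 1/13
D(2)*(82 + J(b, Q(0))) = (82 + 14)/13 = (1/13)*96 = 96/13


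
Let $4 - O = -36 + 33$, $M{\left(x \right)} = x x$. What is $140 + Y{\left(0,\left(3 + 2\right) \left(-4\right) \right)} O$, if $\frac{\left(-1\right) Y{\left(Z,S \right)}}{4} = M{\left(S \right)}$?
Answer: $-11060$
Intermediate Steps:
$M{\left(x \right)} = x^{2}$
$O = 7$ ($O = 4 - \left(-36 + 33\right) = 4 - -3 = 4 + 3 = 7$)
$Y{\left(Z,S \right)} = - 4 S^{2}$
$140 + Y{\left(0,\left(3 + 2\right) \left(-4\right) \right)} O = 140 + - 4 \left(\left(3 + 2\right) \left(-4\right)\right)^{2} \cdot 7 = 140 + - 4 \left(5 \left(-4\right)\right)^{2} \cdot 7 = 140 + - 4 \left(-20\right)^{2} \cdot 7 = 140 + \left(-4\right) 400 \cdot 7 = 140 - 11200 = -11060$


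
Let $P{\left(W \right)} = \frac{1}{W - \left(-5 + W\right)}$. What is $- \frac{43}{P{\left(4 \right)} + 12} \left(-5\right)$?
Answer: $\frac{1075}{61} \approx 17.623$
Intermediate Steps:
$P{\left(W \right)} = \frac{1}{5}$
$- \frac{43}{P{\left(4 \right)} + 12} \left(-5\right) = - \frac{43}{\frac{1}{5} + 12} \left(-5\right) = - \frac{43}{\frac{61}{5}} \left(-5\right) = \left(-43\right) \frac{5}{61} \left(-5\right) = \left(- \frac{215}{61}\right) \left(-5\right) = \frac{1075}{61}$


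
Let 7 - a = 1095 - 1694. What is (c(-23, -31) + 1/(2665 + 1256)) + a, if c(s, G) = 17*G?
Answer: 309760/3921 ≈ 79.000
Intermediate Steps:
a = 606 (a = 7 - (1095 - 1694) = 7 - 1*(-599) = 7 + 599 = 606)
(c(-23, -31) + 1/(2665 + 1256)) + a = (17*(-31) + 1/(2665 + 1256)) + 606 = (-527 + 1/3921) + 606 = -2066366/3921 + 606 = 309760/3921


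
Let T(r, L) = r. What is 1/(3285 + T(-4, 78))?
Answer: 1/3281 ≈ 0.00030479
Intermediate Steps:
1/(3285 + T(-4, 78)) = 1/(3285 - 4) = 1/3281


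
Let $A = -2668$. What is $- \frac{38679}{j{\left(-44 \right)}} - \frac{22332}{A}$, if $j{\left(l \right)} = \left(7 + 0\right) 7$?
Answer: $- \frac{25525326}{32683} \approx -781.0$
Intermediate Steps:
$j{\left(l \right)} = 49$ ($j{\left(l \right)} = 7 \cdot 7 = 49$)
$- \frac{38679}{j{\left(-44 \right)}} - \frac{22332}{A} = - \frac{38679}{49} - \frac{22332}{-2668} = \left(-38679\right) \frac{1}{49} - - \frac{5583}{667} = - \frac{38679}{49} + \frac{5583}{667} = - \frac{25525326}{32683}$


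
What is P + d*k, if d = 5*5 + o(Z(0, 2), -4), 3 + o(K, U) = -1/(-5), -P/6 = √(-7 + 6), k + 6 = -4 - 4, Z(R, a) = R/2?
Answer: -1554/5 - 6*I ≈ -310.8 - 6.0*I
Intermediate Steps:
Z(R, a) = R/2 (Z(R, a) = R*(½) = R/2)
k = -14 (k = -6 + (-4 - 4) = -6 - 8 = -14)
P = -6*I (P = -6*√(-7 + 6) = -6*I ≈ -6.0*I)
o(K, U) = -14/5 (o(K, U) = -3 - 1/(-5) = -3 - 1*(-⅕) = -3 + ⅕ = -14/5)
d = 111/5 (d = 5*5 - 14/5 = 25 - 14/5 = 111/5 ≈ 22.200)
P + d*k = -6*I + (111/5)*(-14) = -6*I - 1554/5 = -1554/5 - 6*I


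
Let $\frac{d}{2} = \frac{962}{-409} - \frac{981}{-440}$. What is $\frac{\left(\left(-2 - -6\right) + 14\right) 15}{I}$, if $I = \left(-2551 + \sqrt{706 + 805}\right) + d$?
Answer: $- \frac{5577093423732600}{52686033292778561} - \frac{2186028108000 \sqrt{1511}}{52686033292778561} \approx -0.10747$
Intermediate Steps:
$d = - \frac{22051}{89980}$ ($d = 2 \left(\frac{962}{-409} - \frac{981}{-440}\right) = 2 \left(962 \left(- \frac{1}{409}\right) - - \frac{981}{440}\right) = 2 \left(- \frac{962}{409} + \frac{981}{440}\right) = 2 \left(- \frac{22051}{179960}\right) = - \frac{22051}{89980} \approx -0.24507$)
$I = - \frac{229561031}{89980} + \sqrt{1511}$ ($I = \left(-2551 + \sqrt{706 + 805}\right) - \frac{22051}{89980} = \left(-2551 + \sqrt{1511}\right) - \frac{22051}{89980} = - \frac{229561031}{89980} + \sqrt{1511} \approx -2512.4$)
$\frac{\left(\left(-2 - -6\right) + 14\right) 15}{I} = \frac{\left(\left(-2 - -6\right) + 14\right) 15}{- \frac{229561031}{89980} + \sqrt{1511}} = \frac{\left(\left(-2 + 6\right) + 14\right) 15}{- \frac{229561031}{89980} + \sqrt{1511}} = \frac{\left(4 + 14\right) 15}{- \frac{229561031}{89980} + \sqrt{1511}} = \frac{18 \cdot 15}{- \frac{229561031}{89980} + \sqrt{1511}} = \frac{270}{- \frac{229561031}{89980} + \sqrt{1511}}$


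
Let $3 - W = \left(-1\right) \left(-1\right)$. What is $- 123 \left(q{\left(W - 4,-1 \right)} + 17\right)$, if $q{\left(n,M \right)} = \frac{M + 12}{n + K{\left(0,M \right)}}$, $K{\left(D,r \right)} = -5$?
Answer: $- \frac{13284}{7} \approx -1897.7$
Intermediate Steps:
$W = 2$ ($W = 3 - \left(-1\right) \left(-1\right) = 3 - 1 = 2$)
$q{\left(n,M \right)} = \frac{12 + M}{-5 + n}$ ($q{\left(n,M \right)} = \frac{M + 12}{n - 5} = \frac{12 + M}{-5 + n}$)
$- 123 \left(q{\left(W - 4,-1 \right)} + 17\right) = - 123 \left(\frac{12 - 1}{-5 + \left(2 - 4\right)} + 17\right) = - 123 \left(\frac{1}{-5 + \left(2 - 4\right)} 11 + 17\right) = - 123 \left(\frac{1}{-5 - 2} \cdot 11 + 17\right) = - 123 \left(\frac{1}{-7} \cdot 11 + 17\right) = - 123 \left(\left(- \frac{1}{7}\right) 11 + 17\right) = - 123 \left(- \frac{11}{7} + 17\right) = - \frac{123 \cdot 108}{7} = \left(-1\right) \frac{13284}{7} = - \frac{13284}{7}$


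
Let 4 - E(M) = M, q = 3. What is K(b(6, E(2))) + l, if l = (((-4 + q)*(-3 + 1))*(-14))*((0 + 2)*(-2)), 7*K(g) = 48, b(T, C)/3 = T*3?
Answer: 832/7 ≈ 118.86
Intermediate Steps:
E(M) = 4 - M
b(T, C) = 9*T (b(T, C) = 3*(T*3) = 3*(3*T) = 9*T)
K(g) = 48/7 (K(g) = (⅐)*48 = 48/7)
l = 112 (l = (((-4 + 3)*(-3 + 1))*(-14))*((0 + 2)*(-2)) = (-1*(-2)*(-14))*(2*(-2)) = (2*(-14))*(-4) = -28*(-4) = 112)
K(b(6, E(2))) + l = 48/7 + 112 = 832/7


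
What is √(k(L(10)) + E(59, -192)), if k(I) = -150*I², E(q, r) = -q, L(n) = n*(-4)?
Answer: I*√240059 ≈ 489.96*I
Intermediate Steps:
L(n) = -4*n
√(k(L(10)) + E(59, -192)) = √(-150*(-4*10)² - 1*59) = √(-150*(-40)² - 59) = √(-150*1600 - 59) = √(-240000 - 59) = √(-240059) = I*√240059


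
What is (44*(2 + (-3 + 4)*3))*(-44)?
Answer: -9680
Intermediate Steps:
(44*(2 + (-3 + 4)*3))*(-44) = (44*(2 + 1*3))*(-44) = (44*(2 + 3))*(-44) = (44*5)*(-44) = 220*(-44) = -9680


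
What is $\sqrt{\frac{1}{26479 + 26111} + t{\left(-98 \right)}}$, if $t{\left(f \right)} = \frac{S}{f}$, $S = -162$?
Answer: $\frac{\sqrt{224024933010}}{368130} \approx 1.2857$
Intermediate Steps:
$t{\left(f \right)} = - \frac{162}{f}$
$\sqrt{\frac{1}{26479 + 26111} + t{\left(-98 \right)}} = \sqrt{\frac{1}{26479 + 26111} - \frac{162}{-98}} = \sqrt{\frac{1}{52590} - - \frac{81}{49}} = \sqrt{\frac{1}{52590} + \frac{81}{49}} = \sqrt{\frac{4259839}{2576910}} = \frac{\sqrt{224024933010}}{368130}$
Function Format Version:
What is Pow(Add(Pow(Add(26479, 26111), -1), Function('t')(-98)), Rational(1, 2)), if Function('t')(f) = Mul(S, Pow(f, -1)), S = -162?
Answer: Mul(Rational(1, 368130), Pow(224024933010, Rational(1, 2))) ≈ 1.2857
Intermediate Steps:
Function('t')(f) = Mul(-162, Pow(f, -1))
Pow(Add(Pow(Add(26479, 26111), -1), Function('t')(-98)), Rational(1, 2)) = Pow(Add(Pow(Add(26479, 26111), -1), Mul(-162, Pow(-98, -1))), Rational(1, 2)) = Pow(Add(Pow(52590, -1), Mul(-162, Rational(-1, 98))), Rational(1, 2)) = Pow(Add(Rational(1, 52590), Rational(81, 49)), Rational(1, 2)) = Pow(Rational(4259839, 2576910), Rational(1, 2)) = Mul(Rational(1, 368130), Pow(224024933010, Rational(1, 2)))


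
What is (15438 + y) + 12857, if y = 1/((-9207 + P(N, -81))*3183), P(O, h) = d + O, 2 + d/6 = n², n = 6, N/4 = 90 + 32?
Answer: 766886317274/27103245 ≈ 28295.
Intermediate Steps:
N = 488 (N = 4*(90 + 32) = 4*122 = 488)
d = 204 (d = -12 + 6*6² = -12 + 6*36 = -12 + 216 = 204)
P(O, h) = 204 + O
y = -1/27103245 (y = 1/((-9207 + (204 + 488))*3183) = (1/3183)/(-9207 + 692) = (1/3183)/(-8515) = -1/8515*1/3183 = -1/27103245 ≈ -3.6896e-8)
(15438 + y) + 12857 = (15438 - 1/27103245) + 12857 = 418419896309/27103245 + 12857 = 766886317274/27103245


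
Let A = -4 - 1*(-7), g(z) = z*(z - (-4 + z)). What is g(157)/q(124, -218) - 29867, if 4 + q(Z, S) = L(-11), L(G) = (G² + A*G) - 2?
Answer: -1224233/41 ≈ -29859.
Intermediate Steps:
g(z) = 4*z (g(z) = z*(z + (4 - z)) = z*4 = 4*z)
A = 3 (A = -4 + 7 = 3)
L(G) = -2 + G² + 3*G (L(G) = (G² + 3*G) - 2 = -2 + G² + 3*G)
q(Z, S) = 82 (q(Z, S) = -4 + (-2 + (-11)² + 3*(-11)) = -4 + (-2 + 121 - 33) = -4 + 86 = 82)
g(157)/q(124, -218) - 29867 = (4*157)/82 - 29867 = 628*(1/82) - 29867 = 314/41 - 29867 = -1224233/41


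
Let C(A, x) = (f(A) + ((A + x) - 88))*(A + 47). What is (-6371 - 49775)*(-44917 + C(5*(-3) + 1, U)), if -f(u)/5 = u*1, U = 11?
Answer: 2560819060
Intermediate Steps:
f(u) = -5*u
C(A, x) = (47 + A)*(-88 + x - 4*A) (C(A, x) = (-5*A + ((A + x) - 88))*(A + 47) = (-5*A + (-88 + A + x))*(47 + A) = (-88 + x - 4*A)*(47 + A) = (47 + A)*(-88 + x - 4*A))
(-6371 - 49775)*(-44917 + C(5*(-3) + 1, U)) = (-6371 - 49775)*(-44917 + (-4136 - 276*(5*(-3) + 1) - 4*(5*(-3) + 1)**2 + 47*11 + (5*(-3) + 1)*11)) = -56146*(-44917 + (-4136 - 276*(-15 + 1) - 4*(-15 + 1)**2 + 517 + (-15 + 1)*11)) = -56146*(-44917 + (-4136 - 276*(-14) - 4*(-14)**2 + 517 - 14*11)) = -56146*(-44917 + (-4136 + 3864 - 4*196 + 517 - 154)) = -56146*(-44917 + (-4136 + 3864 - 784 + 517 - 154)) = -56146*(-44917 - 693) = -56146*(-45610) = 2560819060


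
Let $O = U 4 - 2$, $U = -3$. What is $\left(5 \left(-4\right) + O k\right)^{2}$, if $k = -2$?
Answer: $64$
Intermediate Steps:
$O = -14$ ($O = \left(-3\right) 4 - 2 = -12 - 2 = -14$)
$\left(5 \left(-4\right) + O k\right)^{2} = \left(5 \left(-4\right) - -28\right)^{2} = \left(-20 + 28\right)^{2} = 8^{2} = 64$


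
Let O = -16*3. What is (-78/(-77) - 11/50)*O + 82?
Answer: 84578/1925 ≈ 43.937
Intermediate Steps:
O = -48
(-78/(-77) - 11/50)*O + 82 = (-78/(-77) - 11/50)*(-48) + 82 = (-78*(-1/77) - 11*1/50)*(-48) + 82 = (78/77 - 11/50)*(-48) + 82 = (3053/3850)*(-48) + 82 = -73272/1925 + 82 = 84578/1925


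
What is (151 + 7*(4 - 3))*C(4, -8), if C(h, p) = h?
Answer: 632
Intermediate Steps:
(151 + 7*(4 - 3))*C(4, -8) = (151 + 7*(4 - 3))*4 = (151 + 7*1)*4 = (151 + 7)*4 = 158*4 = 632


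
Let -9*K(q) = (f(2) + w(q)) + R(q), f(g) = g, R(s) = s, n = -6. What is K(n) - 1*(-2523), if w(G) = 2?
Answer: 22709/9 ≈ 2523.2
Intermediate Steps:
K(q) = -4/9 - q/9 (K(q) = -((2 + 2) + q)/9 = -(4 + q)/9 = -4/9 - q/9)
K(n) - 1*(-2523) = (-4/9 - ⅑*(-6)) - 1*(-2523) = (-4/9 + ⅔) + 2523 = 2/9 + 2523 = 22709/9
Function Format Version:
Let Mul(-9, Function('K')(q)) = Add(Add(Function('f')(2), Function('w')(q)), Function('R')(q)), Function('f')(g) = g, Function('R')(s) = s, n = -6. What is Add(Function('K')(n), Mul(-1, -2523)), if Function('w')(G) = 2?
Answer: Rational(22709, 9) ≈ 2523.2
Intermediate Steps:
Function('K')(q) = Add(Rational(-4, 9), Mul(Rational(-1, 9), q)) (Function('K')(q) = Mul(Rational(-1, 9), Add(Add(2, 2), q)) = Mul(Rational(-1, 9), Add(4, q)) = Add(Rational(-4, 9), Mul(Rational(-1, 9), q)))
Add(Function('K')(n), Mul(-1, -2523)) = Add(Add(Rational(-4, 9), Mul(Rational(-1, 9), -6)), Mul(-1, -2523)) = Add(Add(Rational(-4, 9), Rational(2, 3)), 2523) = Add(Rational(2, 9), 2523) = Rational(22709, 9)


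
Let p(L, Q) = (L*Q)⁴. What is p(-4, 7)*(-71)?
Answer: -43640576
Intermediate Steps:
p(L, Q) = L⁴*Q⁴
p(-4, 7)*(-71) = ((-4)⁴*7⁴)*(-71) = (256*2401)*(-71) = 614656*(-71) = -43640576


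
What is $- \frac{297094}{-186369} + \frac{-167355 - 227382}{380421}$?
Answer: $\frac{4383784069}{7877631261} \approx 0.55649$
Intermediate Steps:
$- \frac{297094}{-186369} + \frac{-167355 - 227382}{380421} = \left(-297094\right) \left(- \frac{1}{186369}\right) + \left(-167355 - 227382\right) \frac{1}{380421} = \frac{297094}{186369} - \frac{131579}{126807} = \frac{4383784069}{7877631261}$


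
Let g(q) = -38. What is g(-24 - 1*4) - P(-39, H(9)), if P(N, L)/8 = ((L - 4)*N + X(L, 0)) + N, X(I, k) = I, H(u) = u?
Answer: 1762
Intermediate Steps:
P(N, L) = 8*L + 8*N + 8*N*(-4 + L) (P(N, L) = 8*(((L - 4)*N + L) + N) = 8*(((-4 + L)*N + L) + N) = 8*((N*(-4 + L) + L) + N) = 8*((L + N*(-4 + L)) + N) = 8*(L + N + N*(-4 + L)) = 8*L + 8*N + 8*N*(-4 + L))
g(-24 - 1*4) - P(-39, H(9)) = -38 - (-24*(-39) + 8*9 + 8*9*(-39)) = -38 - (936 + 72 - 2808) = -38 - 1*(-1800) = -38 + 1800 = 1762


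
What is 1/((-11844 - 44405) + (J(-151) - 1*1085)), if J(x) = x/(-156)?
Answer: -156/8943953 ≈ -1.7442e-5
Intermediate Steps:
J(x) = -x/156 (J(x) = x*(-1/156) = -x/156)
1/((-11844 - 44405) + (J(-151) - 1*1085)) = 1/((-11844 - 44405) + (-1/156*(-151) - 1*1085)) = 1/(-56249 + (151/156 - 1085)) = 1/(-56249 - 169109/156) = 1/(-8943953/156) = -156/8943953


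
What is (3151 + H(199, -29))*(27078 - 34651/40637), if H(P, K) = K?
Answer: 3435242857270/40637 ≈ 8.4535e+7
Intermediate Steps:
(3151 + H(199, -29))*(27078 - 34651/40637) = (3151 - 29)*(27078 - 34651/40637) = 3122*(27078 - 34651*1/40637) = 3122*(27078 - 34651/40637) = 3122*(1100334035/40637) = 3435242857270/40637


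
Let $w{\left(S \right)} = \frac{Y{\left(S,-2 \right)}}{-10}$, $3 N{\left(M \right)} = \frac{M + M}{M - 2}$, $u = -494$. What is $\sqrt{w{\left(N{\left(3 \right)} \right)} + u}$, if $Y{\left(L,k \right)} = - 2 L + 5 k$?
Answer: $\frac{i \sqrt{12315}}{5} \approx 22.195 i$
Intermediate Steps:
$N{\left(M \right)} = \frac{2 M}{3 \left(-2 + M\right)}$ ($N{\left(M \right)} = \frac{\left(M + M\right) \frac{1}{M - 2}}{3} = \frac{2 M \frac{1}{-2 + M}}{3} = \frac{2 M}{3 \left(-2 + M\right)}$)
$w{\left(S \right)} = 1 + \frac{S}{5}$ ($w{\left(S \right)} = \frac{- 2 S + 5 \left(-2\right)}{-10} = \left(- 2 S - 10\right) \left(- \frac{1}{10}\right) = \left(-10 - 2 S\right) \left(- \frac{1}{10}\right) = 1 + \frac{S}{5}$)
$\sqrt{w{\left(N{\left(3 \right)} \right)} + u} = \sqrt{\left(1 + \frac{\frac{2}{3} \cdot 3 \frac{1}{-2 + 3}}{5}\right) - 494} = \sqrt{\left(1 + \frac{\frac{2}{3} \cdot 3 \cdot 1^{-1}}{5}\right) - 494} = \sqrt{\left(1 + \frac{\frac{2}{3} \cdot 3 \cdot 1}{5}\right) - 494} = \sqrt{\left(1 + \frac{1}{5} \cdot 2\right) - 494} = \sqrt{\left(1 + \frac{2}{5}\right) - 494} = \sqrt{\frac{7}{5} - 494} = \sqrt{- \frac{2463}{5}} = \frac{i \sqrt{12315}}{5}$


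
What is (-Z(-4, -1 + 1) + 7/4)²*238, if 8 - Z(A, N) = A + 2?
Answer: 129591/8 ≈ 16199.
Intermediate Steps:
Z(A, N) = 6 - A (Z(A, N) = 8 - (A + 2) = 8 - (2 + A) = 8 + (-2 - A) = 6 - A)
(-Z(-4, -1 + 1) + 7/4)²*238 = (-(6 - 1*(-4)) + 7/4)²*238 = (-(6 + 4) + 7*(¼))²*238 = (-1*10 + 7/4)²*238 = (-10 + 7/4)²*238 = (-33/4)²*238 = (1089/16)*238 = 129591/8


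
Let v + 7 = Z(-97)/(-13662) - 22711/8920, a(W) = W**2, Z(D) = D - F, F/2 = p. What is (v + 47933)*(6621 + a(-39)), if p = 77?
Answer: 172285778114201/441540 ≈ 3.9019e+8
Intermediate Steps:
F = 154 (F = 2*77 = 154)
Z(D) = -154 + D (Z(D) = D - 1*154 = D - 154 = -154 + D)
v = -580547021/60932520 (v = -7 + ((-154 - 97)/(-13662) - 22711/8920) = -7 + (-251*(-1/13662) - 22711*1/8920) = -7 + (251/13662 - 22711/8920) = -7 - 154019381/60932520 = -580547021/60932520 ≈ -9.5277)
(v + 47933)*(6621 + a(-39)) = (-580547021/60932520 + 47933)*(6621 + (-39)**2) = 2920097934139*(6621 + 1521)/60932520 = (2920097934139/60932520)*8142 = 172285778114201/441540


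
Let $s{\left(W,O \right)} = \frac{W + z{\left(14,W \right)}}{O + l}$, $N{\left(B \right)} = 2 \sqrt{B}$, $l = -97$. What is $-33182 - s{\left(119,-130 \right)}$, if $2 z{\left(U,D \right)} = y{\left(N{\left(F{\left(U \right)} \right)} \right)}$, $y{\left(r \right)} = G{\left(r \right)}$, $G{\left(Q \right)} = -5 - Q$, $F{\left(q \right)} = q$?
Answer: $- \frac{15064395}{454} - \frac{\sqrt{14}}{227} \approx -33182.0$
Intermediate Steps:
$y{\left(r \right)} = -5 - r$
$z{\left(U,D \right)} = - \frac{5}{2} - \sqrt{U}$ ($z{\left(U,D \right)} = \frac{-5 - 2 \sqrt{U}}{2} = - \frac{5}{2} - \sqrt{U}$)
$s{\left(W,O \right)} = \frac{- \frac{5}{2} + W - \sqrt{14}}{-97 + O}$ ($s{\left(W,O \right)} = \frac{W - \left(\frac{5}{2} + \sqrt{14}\right)}{O - 97} = \frac{- \frac{5}{2} + W - \sqrt{14}}{-97 + O}$)
$-33182 - s{\left(119,-130 \right)} = -33182 - \frac{- \frac{5}{2} + 119 - \sqrt{14}}{-97 - 130} = -33182 - \frac{\frac{233}{2} - \sqrt{14}}{-227} = -33182 - - \frac{\frac{233}{2} - \sqrt{14}}{227} = -33182 - \left(- \frac{233}{454} + \frac{\sqrt{14}}{227}\right) = -33182 + \left(\frac{233}{454} - \frac{\sqrt{14}}{227}\right) = - \frac{15064395}{454} - \frac{\sqrt{14}}{227}$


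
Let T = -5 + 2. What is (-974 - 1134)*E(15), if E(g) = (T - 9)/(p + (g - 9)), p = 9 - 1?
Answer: 12648/7 ≈ 1806.9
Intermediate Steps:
p = 8
T = -3
E(g) = -12/(-1 + g) (E(g) = (-3 - 9)/(8 + (g - 9)) = -12/(8 + (-9 + g)) = -12/(-1 + g))
(-974 - 1134)*E(15) = (-974 - 1134)*(-12/(-1 + 15)) = -(-25296)/14 = -2108*(-6/7) = 12648/7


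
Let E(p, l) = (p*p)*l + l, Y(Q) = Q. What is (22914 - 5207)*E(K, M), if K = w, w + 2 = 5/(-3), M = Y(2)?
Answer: 4603820/9 ≈ 5.1154e+5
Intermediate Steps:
M = 2
w = -11/3 (w = -2 + 5/(-3) = -2 + 5*(-1/3) = -2 - 5/3 = -11/3 ≈ -3.6667)
K = -11/3 ≈ -3.6667
E(p, l) = l + l*p**2 (E(p, l) = p**2*l + l = l*p**2 + l = l + l*p**2)
(22914 - 5207)*E(K, M) = (22914 - 5207)*(2*(1 + (-11/3)**2)) = 17707*(2*(1 + 121/9)) = 17707*(2*(130/9)) = 17707*(260/9) = 4603820/9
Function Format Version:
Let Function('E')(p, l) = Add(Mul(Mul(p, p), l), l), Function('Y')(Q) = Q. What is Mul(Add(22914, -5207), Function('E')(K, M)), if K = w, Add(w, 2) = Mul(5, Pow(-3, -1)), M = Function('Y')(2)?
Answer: Rational(4603820, 9) ≈ 5.1154e+5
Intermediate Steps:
M = 2
w = Rational(-11, 3) (w = Add(-2, Mul(5, Pow(-3, -1))) = Add(-2, Mul(5, Rational(-1, 3))) = Add(-2, Rational(-5, 3)) = Rational(-11, 3) ≈ -3.6667)
K = Rational(-11, 3) ≈ -3.6667
Function('E')(p, l) = Add(l, Mul(l, Pow(p, 2))) (Function('E')(p, l) = Add(Mul(Pow(p, 2), l), l) = Add(Mul(l, Pow(p, 2)), l) = Add(l, Mul(l, Pow(p, 2))))
Mul(Add(22914, -5207), Function('E')(K, M)) = Mul(Add(22914, -5207), Mul(2, Add(1, Pow(Rational(-11, 3), 2)))) = Mul(17707, Mul(2, Add(1, Rational(121, 9)))) = Mul(17707, Mul(2, Rational(130, 9))) = Mul(17707, Rational(260, 9)) = Rational(4603820, 9)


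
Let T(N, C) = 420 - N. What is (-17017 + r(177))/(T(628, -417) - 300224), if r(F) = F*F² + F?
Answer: -5528393/300432 ≈ -18.401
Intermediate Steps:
r(F) = F + F³ (r(F) = F³ + F = F + F³)
(-17017 + r(177))/(T(628, -417) - 300224) = (-17017 + (177 + 177³))/((420 - 1*628) - 300224) = (-17017 + (177 + 5545233))/((420 - 628) - 300224) = (-17017 + 5545410)/(-208 - 300224) = 5528393/(-300432) = 5528393*(-1/300432) = -5528393/300432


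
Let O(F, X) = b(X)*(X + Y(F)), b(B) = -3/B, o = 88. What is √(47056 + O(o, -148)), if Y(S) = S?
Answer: √64417999/37 ≈ 216.92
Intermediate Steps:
O(F, X) = -3*(F + X)/X (O(F, X) = (-3/X)*(X + F) = (-3/X)*(F + X) = -3*(F + X)/X)
√(47056 + O(o, -148)) = √(47056 + (-3 - 3*88/(-148))) = √(47056 + (-3 - 3*88*(-1/148))) = √(47056 + (-3 + 66/37)) = √(47056 - 45/37) = √(1741027/37) = √64417999/37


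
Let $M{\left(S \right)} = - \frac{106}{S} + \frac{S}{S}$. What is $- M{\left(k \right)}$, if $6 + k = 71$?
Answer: $\frac{41}{65} \approx 0.63077$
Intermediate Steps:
$k = 65$ ($k = -6 + 71 = 65$)
$M{\left(S \right)} = 1 - \frac{106}{S}$ ($M{\left(S \right)} = - \frac{106}{S} + 1 = 1 - \frac{106}{S}$)
$- M{\left(k \right)} = - \frac{-106 + 65}{65} = - \frac{-41}{65} = \left(-1\right) \left(- \frac{41}{65}\right) = \frac{41}{65}$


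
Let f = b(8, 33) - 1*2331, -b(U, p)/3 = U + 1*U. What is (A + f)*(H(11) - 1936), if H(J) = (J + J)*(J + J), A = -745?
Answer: 4536048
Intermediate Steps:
b(U, p) = -6*U (b(U, p) = -3*(U + 1*U) = -3*(U + U) = -6*U)
H(J) = 4*J**2 (H(J) = (2*J)*(2*J) = 4*J**2)
f = -2379 (f = -6*8 - 1*2331 = -48 - 2331 = -2379)
(A + f)*(H(11) - 1936) = (-745 - 2379)*(4*11**2 - 1936) = -3124*(4*121 - 1936) = -3124*(484 - 1936) = -3124*(-1452) = 4536048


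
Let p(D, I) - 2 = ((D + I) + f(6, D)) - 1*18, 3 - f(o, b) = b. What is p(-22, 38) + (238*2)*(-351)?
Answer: -167051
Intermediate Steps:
f(o, b) = 3 - b
p(D, I) = -13 + I (p(D, I) = 2 + (((D + I) + (3 - D)) - 1*18) = 2 + ((3 + I) - 18) = 2 + (-15 + I) = -13 + I)
p(-22, 38) + (238*2)*(-351) = (-13 + 38) + (238*2)*(-351) = 25 + 476*(-351) = 25 - 167076 = -167051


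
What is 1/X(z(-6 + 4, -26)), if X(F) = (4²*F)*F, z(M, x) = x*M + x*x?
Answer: 1/8479744 ≈ 1.1793e-7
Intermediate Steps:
z(M, x) = x² + M*x (z(M, x) = M*x + x² = x² + M*x)
X(F) = 16*F² (X(F) = (16*F)*F = 16*F²)
1/X(z(-6 + 4, -26)) = 1/(16*(-26*((-6 + 4) - 26))²) = 1/(16*(-26*(-2 - 26))²) = 1/(16*(-26*(-28))²) = 1/(16*728²) = 1/(16*529984) = 1/8479744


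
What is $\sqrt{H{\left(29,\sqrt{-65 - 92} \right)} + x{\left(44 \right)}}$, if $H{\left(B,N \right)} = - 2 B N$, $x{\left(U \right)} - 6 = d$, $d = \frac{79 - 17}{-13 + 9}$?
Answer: $\frac{\sqrt{-38 - 232 i \sqrt{157}}}{2} \approx 18.938 - 19.187 i$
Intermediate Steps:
$d = - \frac{31}{2}$ ($d = \frac{62}{-4} = 62 \left(- \frac{1}{4}\right) = - \frac{31}{2} \approx -15.5$)
$x{\left(U \right)} = - \frac{19}{2}$ ($x{\left(U \right)} = 6 - \frac{31}{2} = - \frac{19}{2}$)
$H{\left(B,N \right)} = - 2 B N$
$\sqrt{H{\left(29,\sqrt{-65 - 92} \right)} + x{\left(44 \right)}} = \sqrt{\left(-2\right) 29 \sqrt{-65 - 92} - \frac{19}{2}} = \sqrt{\left(-2\right) 29 \sqrt{-157} - \frac{19}{2}} = \sqrt{\left(-2\right) 29 i \sqrt{157} - \frac{19}{2}} = \sqrt{- 58 i \sqrt{157} - \frac{19}{2}} = \sqrt{- \frac{19}{2} - 58 i \sqrt{157}}$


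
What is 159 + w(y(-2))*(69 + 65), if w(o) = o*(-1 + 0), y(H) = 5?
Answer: -511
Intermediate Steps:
w(o) = -o (w(o) = o*(-1) = -o)
159 + w(y(-2))*(69 + 65) = 159 + (-1*5)*(69 + 65) = 159 - 5*134 = 159 - 670 = -511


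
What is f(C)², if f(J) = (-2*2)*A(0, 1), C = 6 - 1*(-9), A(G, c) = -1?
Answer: 16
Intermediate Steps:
C = 15 (C = 6 + 9 = 15)
f(J) = 4 (f(J) = -2*2*(-1) = -4*(-1) = 4)
f(C)² = 4² = 16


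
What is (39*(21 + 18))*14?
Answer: 21294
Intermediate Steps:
(39*(21 + 18))*14 = (39*39)*14 = 1521*14 = 21294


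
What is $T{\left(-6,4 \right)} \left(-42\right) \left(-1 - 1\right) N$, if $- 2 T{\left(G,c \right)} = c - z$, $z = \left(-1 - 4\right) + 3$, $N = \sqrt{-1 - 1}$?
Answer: $- 252 i \sqrt{2} \approx - 356.38 i$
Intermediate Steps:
$N = i \sqrt{2}$ ($N = \sqrt{-2} = i \sqrt{2} \approx 1.4142 i$)
$z = -2$ ($z = -5 + 3 = -2$)
$T{\left(G,c \right)} = -1 - \frac{c}{2}$ ($T{\left(G,c \right)} = - \frac{c - -2}{2} = - \frac{c + 2}{2} = - \frac{2 + c}{2} = -1 - \frac{c}{2}$)
$T{\left(-6,4 \right)} \left(-42\right) \left(-1 - 1\right) N = \left(-1 - 2\right) \left(-42\right) \left(-1 - 1\right) i \sqrt{2} = \left(-1 - 2\right) \left(-42\right) \left(- 2 i \sqrt{2}\right) = \left(-3\right) \left(-42\right) \left(- 2 i \sqrt{2}\right) = 126 \left(- 2 i \sqrt{2}\right) = - 252 i \sqrt{2}$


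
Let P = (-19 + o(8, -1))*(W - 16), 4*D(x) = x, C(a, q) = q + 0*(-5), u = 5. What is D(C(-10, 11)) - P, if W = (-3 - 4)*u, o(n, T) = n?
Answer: -2233/4 ≈ -558.25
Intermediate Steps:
C(a, q) = q (C(a, q) = q + 0 = q)
W = -35 (W = (-3 - 4)*5 = -7*5 = -35)
D(x) = x/4
P = 561 (P = (-19 + 8)*(-35 - 16) = -11*(-51) = 561)
D(C(-10, 11)) - P = (¼)*11 - 1*561 = 11/4 - 561 = -2233/4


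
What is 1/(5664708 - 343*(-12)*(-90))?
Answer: 1/5294268 ≈ 1.8888e-7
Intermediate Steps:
1/(5664708 - 343*(-12)*(-90)) = 1/(5664708 + 4116*(-90)) = 1/(5664708 - 370440) = 1/5294268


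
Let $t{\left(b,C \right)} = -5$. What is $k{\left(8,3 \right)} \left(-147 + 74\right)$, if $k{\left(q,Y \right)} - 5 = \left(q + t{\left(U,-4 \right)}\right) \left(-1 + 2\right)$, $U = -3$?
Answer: $-584$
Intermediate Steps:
$k{\left(q,Y \right)} = q$ ($k{\left(q,Y \right)} = 5 + \left(q - 5\right) \left(-1 + 2\right) = 5 + \left(-5 + q\right) 1 = 5 + \left(-5 + q\right) = q$)
$k{\left(8,3 \right)} \left(-147 + 74\right) = 8 \left(-147 + 74\right) = 8 \left(-73\right) = -584$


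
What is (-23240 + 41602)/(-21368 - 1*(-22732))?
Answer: 9181/682 ≈ 13.462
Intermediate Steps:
(-23240 + 41602)/(-21368 - 1*(-22732)) = 18362/(-21368 + 22732) = 18362/1364 = 18362*(1/1364) = 9181/682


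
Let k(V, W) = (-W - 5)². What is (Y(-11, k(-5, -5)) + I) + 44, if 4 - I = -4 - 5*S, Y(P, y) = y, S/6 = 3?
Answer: 142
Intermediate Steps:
S = 18 (S = 6*3 = 18)
k(V, W) = (-5 - W)²
I = 98 (I = 4 - (-4 - 5*18) = 4 - (-4 - 90) = 4 - 1*(-94) = 4 + 94 = 98)
(Y(-11, k(-5, -5)) + I) + 44 = ((5 - 5)² + 98) + 44 = (0² + 98) + 44 = (0 + 98) + 44 = 98 + 44 = 142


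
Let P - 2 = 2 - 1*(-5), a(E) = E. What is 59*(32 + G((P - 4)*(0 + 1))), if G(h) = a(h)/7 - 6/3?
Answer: 12685/7 ≈ 1812.1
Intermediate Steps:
P = 9 (P = 2 + (2 - 1*(-5)) = 2 + (2 + 5) = 2 + 7 = 9)
G(h) = -2 + h/7 (G(h) = h/7 - 6/3 = h*(⅐) - 6*⅓ = h/7 - 2 = -2 + h/7)
59*(32 + G((P - 4)*(0 + 1))) = 59*(32 + (-2 + ((9 - 4)*(0 + 1))/7)) = 59*(32 + (-2 + (5*1)/7)) = 59*(32 + (-2 + (⅐)*5)) = 59*(32 + (-2 + 5/7)) = 59*(32 - 9/7) = 59*(215/7) = 12685/7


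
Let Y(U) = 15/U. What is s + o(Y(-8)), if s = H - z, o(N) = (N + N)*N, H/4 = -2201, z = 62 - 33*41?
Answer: -240191/32 ≈ -7506.0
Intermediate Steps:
z = -1291 (z = 62 - 1353 = -1291)
H = -8804 (H = 4*(-2201) = -8804)
o(N) = 2*N² (o(N) = (2*N)*N = 2*N²)
s = -7513 (s = -8804 - 1*(-1291) = -8804 + 1291 = -7513)
s + o(Y(-8)) = -7513 + 2*(15/(-8))² = -7513 + 2*(15*(-⅛))² = -7513 + 2*(-15/8)² = -7513 + 2*(225/64) = -7513 + 225/32 = -240191/32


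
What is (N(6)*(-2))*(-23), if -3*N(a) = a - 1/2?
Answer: -253/3 ≈ -84.333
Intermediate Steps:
N(a) = ⅙ - a/3 (N(a) = -(a - 1/2)/3 = -(a - 1*½)/3 = -(a - ½)/3 = -(-½ + a)/3 = ⅙ - a/3)
(N(6)*(-2))*(-23) = ((⅙ - ⅓*6)*(-2))*(-23) = ((⅙ - 2)*(-2))*(-23) = -11/6*(-2)*(-23) = (11/3)*(-23) = -253/3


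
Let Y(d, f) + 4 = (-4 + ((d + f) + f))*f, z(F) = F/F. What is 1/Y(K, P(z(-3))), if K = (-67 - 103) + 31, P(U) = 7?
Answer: -1/907 ≈ -0.0011025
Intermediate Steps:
z(F) = 1
K = -139 (K = -170 + 31 = -139)
Y(d, f) = -4 + f*(-4 + d + 2*f) (Y(d, f) = -4 + (-4 + ((d + f) + f))*f = -4 + (-4 + (d + 2*f))*f = -4 + (-4 + d + 2*f)*f = -4 + f*(-4 + d + 2*f))
1/Y(K, P(z(-3))) = 1/(-4 - 4*7 + 2*7² - 139*7) = 1/(-4 - 28 + 2*49 - 973) = 1/(-4 - 28 + 98 - 973) = 1/(-907) = -1/907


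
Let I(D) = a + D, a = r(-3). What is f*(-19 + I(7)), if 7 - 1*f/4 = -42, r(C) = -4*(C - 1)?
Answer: 784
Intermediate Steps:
r(C) = 4 - 4*C (r(C) = -4*(-1 + C) = 4 - 4*C)
f = 196 (f = 28 - 4*(-42) = 28 + 168 = 196)
a = 16 (a = 4 - 4*(-3) = 4 + 12 = 16)
I(D) = 16 + D
f*(-19 + I(7)) = 196*(-19 + (16 + 7)) = 196*(-19 + 23) = 196*4 = 784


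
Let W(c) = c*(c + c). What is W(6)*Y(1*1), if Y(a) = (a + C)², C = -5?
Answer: 1152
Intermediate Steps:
Y(a) = (-5 + a)² (Y(a) = (a - 5)² = (-5 + a)²)
W(c) = 2*c² (W(c) = c*(2*c) = 2*c²)
W(6)*Y(1*1) = (2*6²)*(-5 + 1*1)² = (2*36)*(-5 + 1)² = 72*(-4)² = 72*16 = 1152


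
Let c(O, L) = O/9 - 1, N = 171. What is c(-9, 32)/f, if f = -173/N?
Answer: 342/173 ≈ 1.9769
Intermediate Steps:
f = -173/171 ≈ -1.0117
c(O, L) = -1 + O/9 (c(O, L) = O/9 - 1 = -1 + O/9)
c(-9, 32)/f = (-1 + (⅑)*(-9))/(-173/171) = (-1 - 1)*(-171/173) = -2*(-171/173) = 342/173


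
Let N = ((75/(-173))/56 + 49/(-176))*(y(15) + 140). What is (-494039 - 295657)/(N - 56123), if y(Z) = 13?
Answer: 168312646656/11971163045 ≈ 14.060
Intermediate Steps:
N = -9331317/213136 (N = ((75/(-173))/56 + 49/(-176))*(13 + 140) = ((75*(-1/173))*(1/56) + 49*(-1/176))*153 = (-75/173*1/56 - 49/176)*153 = (-75/9688 - 49/176)*153 = -60989/213136*153 = -9331317/213136 ≈ -43.781)
(-494039 - 295657)/(N - 56123) = (-494039 - 295657)/(-9331317/213136 - 56123) = -789696/(-11971163045/213136) = -789696*(-213136/11971163045) = 168312646656/11971163045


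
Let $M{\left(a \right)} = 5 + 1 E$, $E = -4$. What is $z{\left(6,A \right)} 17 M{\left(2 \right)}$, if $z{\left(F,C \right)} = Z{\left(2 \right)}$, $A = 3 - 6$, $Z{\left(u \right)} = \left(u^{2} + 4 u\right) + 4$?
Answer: $272$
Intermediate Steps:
$Z{\left(u \right)} = 4 + u^{2} + 4 u$
$A = -3$ ($A = 3 - 6 = -3$)
$z{\left(F,C \right)} = 16$ ($z{\left(F,C \right)} = 4 + 2^{2} + 4 \cdot 2 = 4 + 4 + 8 = 16$)
$M{\left(a \right)} = 1$ ($M{\left(a \right)} = 5 + 1 \left(-4\right) = 5 - 4 = 1$)
$z{\left(6,A \right)} 17 M{\left(2 \right)} = 16 \cdot 17 \cdot 1 = 272 \cdot 1 = 272$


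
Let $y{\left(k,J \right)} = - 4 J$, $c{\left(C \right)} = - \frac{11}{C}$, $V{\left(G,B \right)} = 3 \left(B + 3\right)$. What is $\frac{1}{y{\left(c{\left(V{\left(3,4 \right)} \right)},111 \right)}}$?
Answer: $- \frac{1}{444} \approx -0.0022523$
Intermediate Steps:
$V{\left(G,B \right)} = 9 + 3 B$ ($V{\left(G,B \right)} = 3 \left(3 + B\right) = 9 + 3 B$)
$\frac{1}{y{\left(c{\left(V{\left(3,4 \right)} \right)},111 \right)}} = \frac{1}{\left(-4\right) 111} = \frac{1}{-444} = - \frac{1}{444}$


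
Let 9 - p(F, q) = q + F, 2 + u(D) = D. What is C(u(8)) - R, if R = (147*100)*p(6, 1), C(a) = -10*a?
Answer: -29460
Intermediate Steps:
u(D) = -2 + D
p(F, q) = 9 - F - q (p(F, q) = 9 - (q + F) = 9 - (F + q) = 9 + (-F - q) = 9 - F - q)
R = 29400 (R = (147*100)*(9 - 1*6 - 1*1) = 14700*(9 - 6 - 1) = 14700*2 = 29400)
C(u(8)) - R = -10*(-2 + 8) - 1*29400 = -10*6 - 29400 = -60 - 29400 = -29460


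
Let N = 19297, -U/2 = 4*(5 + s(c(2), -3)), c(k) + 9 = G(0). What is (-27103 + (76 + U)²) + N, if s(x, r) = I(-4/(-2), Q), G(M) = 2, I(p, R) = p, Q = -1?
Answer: -7406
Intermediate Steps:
c(k) = -7 (c(k) = -9 + 2 = -7)
s(x, r) = 2 (s(x, r) = -4/(-2) = -4*(-½) = 2)
U = -56 (U = -8*(5 + 2) = -8*7 = -2*28 = -56)
(-27103 + (76 + U)²) + N = (-27103 + (76 - 56)²) + 19297 = (-27103 + 20²) + 19297 = (-27103 + 400) + 19297 = -26703 + 19297 = -7406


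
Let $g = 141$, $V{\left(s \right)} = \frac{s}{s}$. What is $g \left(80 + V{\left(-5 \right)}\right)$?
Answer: $11421$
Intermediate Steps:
$V{\left(s \right)} = 1$
$g \left(80 + V{\left(-5 \right)}\right) = 141 \left(80 + 1\right) = 141 \cdot 81 = 11421$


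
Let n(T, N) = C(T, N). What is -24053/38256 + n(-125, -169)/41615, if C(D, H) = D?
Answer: -201149519/318404688 ≈ -0.63174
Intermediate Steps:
n(T, N) = T
-24053/38256 + n(-125, -169)/41615 = -24053/38256 - 125/41615 = -24053*1/38256 - 125*1/41615 = -24053/38256 - 25/8323 = -201149519/318404688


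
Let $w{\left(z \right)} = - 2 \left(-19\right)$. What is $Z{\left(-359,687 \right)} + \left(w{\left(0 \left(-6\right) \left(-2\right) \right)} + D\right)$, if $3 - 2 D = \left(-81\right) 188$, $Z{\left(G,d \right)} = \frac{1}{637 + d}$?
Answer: $\frac{10133235}{1324} \approx 7653.5$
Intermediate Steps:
$D = \frac{15231}{2}$ ($D = \frac{3}{2} - \frac{\left(-81\right) 188}{2} = \frac{3}{2} - -7614 = \frac{3}{2} + 7614 = \frac{15231}{2} \approx 7615.5$)
$w{\left(z \right)} = 38$ ($w{\left(z \right)} = \left(-1\right) \left(-38\right) = 38$)
$Z{\left(-359,687 \right)} + \left(w{\left(0 \left(-6\right) \left(-2\right) \right)} + D\right) = \frac{1}{637 + 687} + \left(38 + \frac{15231}{2}\right) = \frac{1}{1324} + \frac{15307}{2} = \frac{10133235}{1324}$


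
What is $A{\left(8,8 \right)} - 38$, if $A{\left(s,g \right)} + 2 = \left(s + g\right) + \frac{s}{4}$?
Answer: $-22$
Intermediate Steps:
$A{\left(s,g \right)} = -2 + g + \frac{5 s}{4}$ ($A{\left(s,g \right)} = -2 + \left(\left(s + g\right) + \frac{s}{4}\right) = -2 + \left(\left(g + s\right) + s \frac{1}{4}\right) = -2 + \left(\left(g + s\right) + \frac{s}{4}\right) = -2 + \left(g + \frac{5 s}{4}\right) = -2 + g + \frac{5 s}{4}$)
$A{\left(8,8 \right)} - 38 = \left(-2 + 8 + \frac{5}{4} \cdot 8\right) - 38 = \left(-2 + 8 + 10\right) - 38 = 16 - 38 = -22$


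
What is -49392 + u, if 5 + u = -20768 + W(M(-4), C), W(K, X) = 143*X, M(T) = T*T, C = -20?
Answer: -73025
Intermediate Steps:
M(T) = T**2
u = -23633 (u = -5 + (-20768 + 143*(-20)) = -5 + (-20768 - 2860) = -5 - 23628 = -23633)
-49392 + u = -49392 - 23633 = -73025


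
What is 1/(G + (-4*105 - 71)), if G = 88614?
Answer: 1/88123 ≈ 1.1348e-5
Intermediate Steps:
1/(G + (-4*105 - 71)) = 1/(88614 + (-4*105 - 71)) = 1/(88614 + (-420 - 71)) = 1/(88614 - 491) = 1/88123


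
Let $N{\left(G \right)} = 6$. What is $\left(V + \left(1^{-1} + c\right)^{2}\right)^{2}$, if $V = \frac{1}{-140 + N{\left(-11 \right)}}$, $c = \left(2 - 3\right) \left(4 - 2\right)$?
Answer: $\frac{17689}{17956} \approx 0.98513$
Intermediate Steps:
$c = -2$ ($c = \left(-1\right) 2 = -2$)
$V = - \frac{1}{134}$ ($V = \frac{1}{-140 + 6} = \frac{1}{-134} = - \frac{1}{134} \approx -0.0074627$)
$\left(V + \left(1^{-1} + c\right)^{2}\right)^{2} = \left(- \frac{1}{134} + \left(1^{-1} - 2\right)^{2}\right)^{2} = \left(- \frac{1}{134} + \left(1 - 2\right)^{2}\right)^{2} = \left(- \frac{1}{134} + \left(-1\right)^{2}\right)^{2} = \left(- \frac{1}{134} + 1\right)^{2} = \left(\frac{133}{134}\right)^{2} = \frac{17689}{17956}$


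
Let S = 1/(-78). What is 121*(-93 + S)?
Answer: -877855/78 ≈ -11255.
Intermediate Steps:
S = -1/78 ≈ -0.012821
121*(-93 + S) = 121*(-93 - 1/78) = 121*(-7255/78) = -877855/78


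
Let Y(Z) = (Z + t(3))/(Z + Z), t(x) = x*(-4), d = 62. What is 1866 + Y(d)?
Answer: 115717/62 ≈ 1866.4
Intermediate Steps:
t(x) = -4*x
Y(Z) = (-12 + Z)/(2*Z) (Y(Z) = (Z - 4*3)/(Z + Z) = (Z - 12)/((2*Z)) = (-12 + Z)*(1/(2*Z)) = (-12 + Z)/(2*Z))
1866 + Y(d) = 1866 + (½)*(-12 + 62)/62 = 1866 + (½)*(1/62)*50 = 1866 + 25/62 = 115717/62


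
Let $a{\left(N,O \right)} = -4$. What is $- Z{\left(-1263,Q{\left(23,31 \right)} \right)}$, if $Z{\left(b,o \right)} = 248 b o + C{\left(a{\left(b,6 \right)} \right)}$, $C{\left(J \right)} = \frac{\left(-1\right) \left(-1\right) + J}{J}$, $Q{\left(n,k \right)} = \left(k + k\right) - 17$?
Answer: $\frac{56380317}{4} \approx 1.4095 \cdot 10^{7}$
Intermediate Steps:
$Q{\left(n,k \right)} = -17 + 2 k$ ($Q{\left(n,k \right)} = 2 k - 17 = -17 + 2 k$)
$C{\left(J \right)} = \frac{1 + J}{J}$
$Z{\left(b,o \right)} = \frac{3}{4} + 248 b o$ ($Z{\left(b,o \right)} = 248 b o + \frac{1 - 4}{-4} = 248 b o - - \frac{3}{4} = 248 b o + \frac{3}{4} = \frac{3}{4} + 248 b o$)
$- Z{\left(-1263,Q{\left(23,31 \right)} \right)} = - (\frac{3}{4} + 248 \left(-1263\right) \left(-17 + 2 \cdot 31\right)) = - (\frac{3}{4} + 248 \left(-1263\right) \left(-17 + 62\right)) = - (\frac{3}{4} + 248 \left(-1263\right) 45) = - (\frac{3}{4} - 14095080) = \left(-1\right) \left(- \frac{56380317}{4}\right) = \frac{56380317}{4}$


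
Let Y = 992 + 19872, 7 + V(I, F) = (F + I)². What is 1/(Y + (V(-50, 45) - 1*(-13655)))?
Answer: 1/34537 ≈ 2.8954e-5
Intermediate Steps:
V(I, F) = -7 + (F + I)²
Y = 20864
1/(Y + (V(-50, 45) - 1*(-13655))) = 1/(20864 + ((-7 + (45 - 50)²) - 1*(-13655))) = 1/(20864 + ((-7 + (-5)²) + 13655)) = 1/(20864 + ((-7 + 25) + 13655)) = 1/(20864 + (18 + 13655)) = 1/(20864 + 13673) = 1/34537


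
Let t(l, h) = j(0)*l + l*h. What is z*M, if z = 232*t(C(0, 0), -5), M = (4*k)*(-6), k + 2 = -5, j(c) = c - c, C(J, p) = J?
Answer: 0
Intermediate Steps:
j(c) = 0
k = -7 (k = -2 - 5 = -7)
t(l, h) = h*l (t(l, h) = 0*l + l*h = 0 + h*l = h*l)
M = 168 (M = (4*(-7))*(-6) = -28*(-6) = 168)
z = 0 (z = 232*(-5*0) = 232*0 = 0)
z*M = 0*168 = 0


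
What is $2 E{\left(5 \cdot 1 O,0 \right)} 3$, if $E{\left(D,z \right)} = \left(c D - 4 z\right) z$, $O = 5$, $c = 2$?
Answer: $0$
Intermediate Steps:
$E{\left(D,z \right)} = z \left(- 4 z + 2 D\right)$ ($E{\left(D,z \right)} = \left(2 D - 4 z\right) z = \left(- 4 z + 2 D\right) z = z \left(- 4 z + 2 D\right)$)
$2 E{\left(5 \cdot 1 O,0 \right)} 3 = 2 \cdot 2 \cdot 0 \left(5 \cdot 1 \cdot 5 - 0\right) 3 = 2 \cdot 2 \cdot 0 \left(5 \cdot 5 + 0\right) 3 = 2 \cdot 2 \cdot 0 \left(25 + 0\right) 3 = 2 \cdot 2 \cdot 0 \cdot 25 \cdot 3 = 2 \cdot 0 \cdot 3 = 0 \cdot 3 = 0$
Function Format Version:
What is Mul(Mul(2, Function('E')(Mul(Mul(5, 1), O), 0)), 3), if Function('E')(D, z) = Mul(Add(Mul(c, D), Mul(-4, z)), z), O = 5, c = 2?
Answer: 0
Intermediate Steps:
Function('E')(D, z) = Mul(z, Add(Mul(-4, z), Mul(2, D))) (Function('E')(D, z) = Mul(Add(Mul(2, D), Mul(-4, z)), z) = Mul(Add(Mul(-4, z), Mul(2, D)), z) = Mul(z, Add(Mul(-4, z), Mul(2, D))))
Mul(Mul(2, Function('E')(Mul(Mul(5, 1), O), 0)), 3) = Mul(Mul(2, Mul(2, 0, Add(Mul(Mul(5, 1), 5), Mul(-2, 0)))), 3) = Mul(Mul(2, Mul(2, 0, Add(Mul(5, 5), 0))), 3) = Mul(Mul(2, Mul(2, 0, Add(25, 0))), 3) = Mul(Mul(2, Mul(2, 0, 25)), 3) = Mul(Mul(2, 0), 3) = Mul(0, 3) = 0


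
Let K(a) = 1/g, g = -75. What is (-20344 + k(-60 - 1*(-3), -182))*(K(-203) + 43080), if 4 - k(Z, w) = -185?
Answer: -13024156969/15 ≈ -8.6828e+8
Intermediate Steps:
k(Z, w) = 189 (k(Z, w) = 4 - 1*(-185) = 4 + 185 = 189)
K(a) = -1/75 (K(a) = 1/(-75) = -1/75)
(-20344 + k(-60 - 1*(-3), -182))*(K(-203) + 43080) = (-20344 + 189)*(-1/75 + 43080) = -20155*3230999/75 = -13024156969/15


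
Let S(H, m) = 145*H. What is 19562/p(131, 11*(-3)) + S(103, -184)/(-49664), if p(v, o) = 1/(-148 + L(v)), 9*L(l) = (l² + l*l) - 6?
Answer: 32044851974897/446976 ≈ 7.1693e+7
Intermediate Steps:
L(l) = -⅔ + 2*l²/9 (L(l) = ((l² + l*l) - 6)/9 = ((l² + l²) - 6)/9 = (2*l² - 6)/9 = (-6 + 2*l²)/9 = -⅔ + 2*l²/9)
p(v, o) = 1/(-446/3 + 2*v²/9) (p(v, o) = 1/(-148 + (-⅔ + 2*v²/9)) = 1/(-446/3 + 2*v²/9))
19562/p(131, 11*(-3)) + S(103, -184)/(-49664) = 19562/((9/(2*(-669 + 131²)))) + (145*103)/(-49664) = 19562/((9/(2*(-669 + 17161)))) + 14935*(-1/49664) = 19562/(((9/2)/16492)) - 14935/49664 = 19562/(((9/2)*(1/16492))) - 14935/49664 = 19562/(9/32984) - 14935/49664 = 19562*(32984/9) - 14935/49664 = 645233008/9 - 14935/49664 = 32044851974897/446976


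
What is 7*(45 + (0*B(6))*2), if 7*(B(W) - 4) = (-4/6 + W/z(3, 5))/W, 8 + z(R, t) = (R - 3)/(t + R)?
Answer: 315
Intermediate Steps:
z(R, t) = -8 + (-3 + R)/(R + t) (z(R, t) = -8 + (R - 3)/(t + R) = -8 + (-3 + R)/(R + t))
B(W) = 4 + (-⅔ - W/8)/(7*W) (B(W) = 4 + ((-4/6 + W/(((-3 - 8*5 - 7*3)/(3 + 5))))/W)/7 = 4 + ((-4*⅙ + W/(((-3 - 40 - 21)/8)))/W)/7 = 4 + ((-⅔ + W/(((⅛)*(-64))))/W)/7 = 4 + ((-⅔ + W/(-8))/W)/7 = 4 + ((-⅔ + W*(-⅛))/W)/7 = 4 + ((-⅔ - W/8)/W)/7 = 4 + (-⅔ - W/8)/(7*W))
7*(45 + (0*B(6))*2) = 7*(45 + (0*((1/168)*(-16 + 669*6)/6))*2) = 7*(45 + (0*((1/168)*(⅙)*(-16 + 4014)))*2) = 7*(45 + (0*((1/168)*(⅙)*3998))*2) = 7*(45 + (0*(1999/504))*2) = 7*(45 + 0*2) = 7*(45 + 0) = 7*45 = 315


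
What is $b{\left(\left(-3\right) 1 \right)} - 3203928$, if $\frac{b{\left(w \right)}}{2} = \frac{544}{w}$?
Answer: $- \frac{9612872}{3} \approx -3.2043 \cdot 10^{6}$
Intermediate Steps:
$b{\left(w \right)} = \frac{1088}{w}$ ($b{\left(w \right)} = 2 \frac{544}{w} = \frac{1088}{w}$)
$b{\left(\left(-3\right) 1 \right)} - 3203928 = \frac{1088}{\left(-3\right) 1} - 3203928 = \frac{1088}{-3} - 3203928 = 1088 \left(- \frac{1}{3}\right) - 3203928 = - \frac{1088}{3} - 3203928 = - \frac{9612872}{3}$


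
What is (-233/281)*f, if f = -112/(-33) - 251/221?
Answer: -3837277/2049333 ≈ -1.8725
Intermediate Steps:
f = 16469/7293 (f = -112*(-1/33) - 251*1/221 = 112/33 - 251/221 = 16469/7293 ≈ 2.2582)
(-233/281)*f = -233/281*(16469/7293) = -233*1/281*(16469/7293) = -233/281*16469/7293 = -3837277/2049333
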